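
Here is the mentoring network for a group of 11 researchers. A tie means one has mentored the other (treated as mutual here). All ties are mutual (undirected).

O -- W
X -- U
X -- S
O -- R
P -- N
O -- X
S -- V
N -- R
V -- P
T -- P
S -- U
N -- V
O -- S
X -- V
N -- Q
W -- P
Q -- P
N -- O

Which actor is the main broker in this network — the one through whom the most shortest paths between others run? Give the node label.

Unnormalized betweenness of each node: N:53/6, O:10, P:13, Q:0, R:0, S:13/3, T:0, U:0, V:19/2, W:1, X:13/3.
P has the largest value, 13, making it the main broker — the node through which the most shortest paths run.

P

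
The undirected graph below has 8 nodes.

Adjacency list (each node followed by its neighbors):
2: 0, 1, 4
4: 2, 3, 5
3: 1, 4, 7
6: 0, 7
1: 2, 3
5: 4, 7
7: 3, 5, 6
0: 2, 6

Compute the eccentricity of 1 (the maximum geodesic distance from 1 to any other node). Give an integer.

Distances from 1: 0:2, 2:1, 3:1, 4:2, 5:3, 6:3, 7:2.
The largest is 3 (to 6 and 5), so the eccentricity of 1 is 3.

3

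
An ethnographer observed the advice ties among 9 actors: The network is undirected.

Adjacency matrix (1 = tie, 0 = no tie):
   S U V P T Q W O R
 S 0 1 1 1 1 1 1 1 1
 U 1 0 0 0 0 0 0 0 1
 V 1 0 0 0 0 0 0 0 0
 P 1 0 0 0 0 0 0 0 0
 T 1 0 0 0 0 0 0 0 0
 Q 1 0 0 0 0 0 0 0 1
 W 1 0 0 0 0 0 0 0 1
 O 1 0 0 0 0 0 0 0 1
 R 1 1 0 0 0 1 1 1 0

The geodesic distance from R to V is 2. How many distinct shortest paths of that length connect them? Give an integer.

The shortest distance is 2, and the only length-2 path is R–S–V. So there is exactly 1 shortest path.

1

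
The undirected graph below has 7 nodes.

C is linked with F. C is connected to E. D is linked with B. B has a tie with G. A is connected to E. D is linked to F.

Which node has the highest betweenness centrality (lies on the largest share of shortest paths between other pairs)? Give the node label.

Unnormalized betweenness of each node: A:0, B:5, C:8, D:8, E:5, F:9, G:0.
F has the largest value, 9, making it the main broker — the node through which the most shortest paths run.

F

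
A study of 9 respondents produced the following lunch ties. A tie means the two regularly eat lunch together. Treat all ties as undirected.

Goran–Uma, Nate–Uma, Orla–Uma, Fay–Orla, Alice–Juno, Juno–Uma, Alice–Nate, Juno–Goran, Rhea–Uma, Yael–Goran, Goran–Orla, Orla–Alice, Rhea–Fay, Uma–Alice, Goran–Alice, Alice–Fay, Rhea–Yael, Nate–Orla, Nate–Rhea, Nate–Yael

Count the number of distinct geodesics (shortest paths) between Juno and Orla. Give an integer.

3

The shortest distance is 2. The length-2 paths are: Juno–Alice–Orla; Juno–Uma–Orla; Juno–Goran–Orla.
That gives 3 distinct shortest paths.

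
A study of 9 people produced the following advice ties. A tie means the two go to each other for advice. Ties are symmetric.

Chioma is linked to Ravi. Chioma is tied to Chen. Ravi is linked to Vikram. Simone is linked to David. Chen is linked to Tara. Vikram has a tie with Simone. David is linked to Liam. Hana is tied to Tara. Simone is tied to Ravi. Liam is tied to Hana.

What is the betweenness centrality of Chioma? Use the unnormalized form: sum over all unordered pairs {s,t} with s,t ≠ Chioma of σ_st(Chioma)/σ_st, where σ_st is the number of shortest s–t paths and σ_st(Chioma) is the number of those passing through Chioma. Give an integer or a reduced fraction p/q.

13/2

Pairs whose geodesics pass through Chioma — Hana–Ravi: 1/2; David–Chen: 1/2; Simone–Chen: 1; Simone–Tara: 1/2; Vikram–Chen: 1; Vikram–Tara: 1; Ravi–Chen: 1; Ravi–Tara: 1.
All other pairs contribute 0.
Summing the contributions gives betweenness(Chioma) = 13/2.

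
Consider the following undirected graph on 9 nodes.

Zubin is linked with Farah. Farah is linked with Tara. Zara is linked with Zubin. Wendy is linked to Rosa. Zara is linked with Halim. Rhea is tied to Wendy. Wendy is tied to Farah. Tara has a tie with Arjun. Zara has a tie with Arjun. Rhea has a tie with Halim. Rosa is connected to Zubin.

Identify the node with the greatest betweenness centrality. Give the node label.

Zara

Unnormalized betweenness of each node: Arjun:2, Farah:37/6, Halim:8/3, Rhea:7/3, Rosa:7/6, Tara:2, Wendy:17/3, Zara:22/3, Zubin:17/3.
Zara has the largest value, 22/3, making it the main broker — the node through which the most shortest paths run.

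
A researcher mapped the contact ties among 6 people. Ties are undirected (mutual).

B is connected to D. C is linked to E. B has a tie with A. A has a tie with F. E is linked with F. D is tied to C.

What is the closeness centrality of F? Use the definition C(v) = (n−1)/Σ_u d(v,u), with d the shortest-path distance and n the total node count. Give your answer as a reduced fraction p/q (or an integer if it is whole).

5/9

Distances from F: A:1, B:2, C:2, D:3, E:1. Sum = 9.
n = 6, so closeness = 5/9.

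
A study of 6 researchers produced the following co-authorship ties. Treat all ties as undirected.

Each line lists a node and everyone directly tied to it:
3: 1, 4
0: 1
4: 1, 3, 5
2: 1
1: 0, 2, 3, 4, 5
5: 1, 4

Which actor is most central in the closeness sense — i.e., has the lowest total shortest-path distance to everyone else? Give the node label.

1

Farness (sum of distances to all others) for each node — 0:9, 1:5, 2:9, 3:8, 4:7, 5:8.
The smallest farness is 5, for 1, so 1 has the highest closeness.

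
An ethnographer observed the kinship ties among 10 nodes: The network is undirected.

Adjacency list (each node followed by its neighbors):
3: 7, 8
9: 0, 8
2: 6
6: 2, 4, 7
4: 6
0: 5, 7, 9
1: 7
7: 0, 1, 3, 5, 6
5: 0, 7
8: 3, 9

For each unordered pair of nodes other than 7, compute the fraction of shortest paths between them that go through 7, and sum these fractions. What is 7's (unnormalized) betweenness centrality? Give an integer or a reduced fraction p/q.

51/2

Pairs whose geodesics pass through 7 — 5–4: 1; 5–6: 1; 5–1: 1; 5–8: 1/2; 5–2: 1; 5–3: 1; 4–1: 1; 4–8: 1; 4–9: 1; 4–3: 1; 4–0: 1; 6–1: 1; 6–8: 1; 6–9: 1 … (+12 more pairs).
All other pairs contribute 0.
Summing the contributions gives betweenness(7) = 51/2.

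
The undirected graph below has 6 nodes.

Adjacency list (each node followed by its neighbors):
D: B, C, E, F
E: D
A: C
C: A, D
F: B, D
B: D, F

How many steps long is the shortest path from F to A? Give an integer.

3

One shortest route is F – D – C – A, which uses 3 edges, and at distance 2 from F we only reach {C, E}, which does not include A. So d(F,A) = 3.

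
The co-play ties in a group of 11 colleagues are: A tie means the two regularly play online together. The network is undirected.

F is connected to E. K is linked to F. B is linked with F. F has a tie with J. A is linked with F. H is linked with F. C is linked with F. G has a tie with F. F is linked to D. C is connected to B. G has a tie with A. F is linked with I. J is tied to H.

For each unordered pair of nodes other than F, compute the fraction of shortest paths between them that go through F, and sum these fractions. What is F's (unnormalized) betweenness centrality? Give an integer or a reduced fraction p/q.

42

Pairs whose geodesics pass through F — A–C: 1; A–B: 1; A–K: 1; A–D: 1; A–J: 1; A–E: 1; A–I: 1; A–H: 1; C–K: 1; C–D: 1; C–J: 1; C–E: 1; C–G: 1; C–I: 1 … (+28 more pairs).
All other pairs contribute 0.
Summing the contributions gives betweenness(F) = 42.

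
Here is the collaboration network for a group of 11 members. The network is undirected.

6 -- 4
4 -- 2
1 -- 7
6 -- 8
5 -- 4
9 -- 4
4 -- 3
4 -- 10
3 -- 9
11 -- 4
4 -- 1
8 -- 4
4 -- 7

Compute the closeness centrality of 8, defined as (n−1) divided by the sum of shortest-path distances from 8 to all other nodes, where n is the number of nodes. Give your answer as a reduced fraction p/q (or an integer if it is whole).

Distances from 8: 1:2, 2:2, 3:2, 4:1, 5:2, 6:1, 7:2, 9:2, 10:2, 11:2. Sum = 18.
n = 11, so closeness = 10/18 = 5/9.

5/9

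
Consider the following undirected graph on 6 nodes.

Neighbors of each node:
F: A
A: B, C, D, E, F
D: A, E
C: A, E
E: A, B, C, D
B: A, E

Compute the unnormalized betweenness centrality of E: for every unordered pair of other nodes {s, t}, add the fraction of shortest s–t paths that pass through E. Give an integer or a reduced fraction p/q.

Pairs whose geodesics pass through E — D–C: 1/2; D–B: 1/2; C–B: 1/2.
All other pairs contribute 0.
Summing the contributions gives betweenness(E) = 3/2.

3/2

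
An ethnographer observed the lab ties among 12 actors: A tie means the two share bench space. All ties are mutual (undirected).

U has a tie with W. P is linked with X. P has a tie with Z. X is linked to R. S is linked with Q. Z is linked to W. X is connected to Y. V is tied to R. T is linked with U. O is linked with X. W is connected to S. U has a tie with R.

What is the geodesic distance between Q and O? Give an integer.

One shortest route is Q – S – W – Z – P – X – O, which uses 6 edges, and at distance 5 from Q we only reach {V, X}, which does not include O. So d(Q,O) = 6.

6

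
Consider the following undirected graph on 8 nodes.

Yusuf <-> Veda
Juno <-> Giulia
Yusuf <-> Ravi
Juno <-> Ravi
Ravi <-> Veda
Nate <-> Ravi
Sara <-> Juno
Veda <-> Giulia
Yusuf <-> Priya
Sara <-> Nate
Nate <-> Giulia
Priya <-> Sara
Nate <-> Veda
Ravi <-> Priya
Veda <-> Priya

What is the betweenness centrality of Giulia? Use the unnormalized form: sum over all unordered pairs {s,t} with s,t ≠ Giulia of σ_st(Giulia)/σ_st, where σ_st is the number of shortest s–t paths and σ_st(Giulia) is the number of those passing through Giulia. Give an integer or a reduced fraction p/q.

5/6

Pairs whose geodesics pass through Giulia — Veda–Juno: 1/2; Juno–Nate: 1/3.
All other pairs contribute 0.
Summing the contributions gives betweenness(Giulia) = 5/6.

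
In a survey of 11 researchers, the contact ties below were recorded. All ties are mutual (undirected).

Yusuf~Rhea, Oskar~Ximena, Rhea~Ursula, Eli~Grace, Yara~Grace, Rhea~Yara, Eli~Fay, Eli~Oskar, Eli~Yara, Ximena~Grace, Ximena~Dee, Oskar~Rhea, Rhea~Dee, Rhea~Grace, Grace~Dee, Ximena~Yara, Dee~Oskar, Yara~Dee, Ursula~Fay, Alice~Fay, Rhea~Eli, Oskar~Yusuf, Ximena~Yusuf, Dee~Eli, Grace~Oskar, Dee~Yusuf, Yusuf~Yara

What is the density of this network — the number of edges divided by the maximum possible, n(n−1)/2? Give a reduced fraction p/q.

27/55

There are 27 edges and 11 nodes, so the maximum possible is C(11,2) = 55.
Density = 27/55.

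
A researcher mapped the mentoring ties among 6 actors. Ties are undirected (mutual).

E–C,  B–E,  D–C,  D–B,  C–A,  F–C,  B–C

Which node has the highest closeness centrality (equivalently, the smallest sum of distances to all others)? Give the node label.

Farness (sum of distances to all others) for each node — A:9, B:7, C:5, D:8, E:8, F:9.
The smallest farness is 5, for C, so C has the highest closeness.

C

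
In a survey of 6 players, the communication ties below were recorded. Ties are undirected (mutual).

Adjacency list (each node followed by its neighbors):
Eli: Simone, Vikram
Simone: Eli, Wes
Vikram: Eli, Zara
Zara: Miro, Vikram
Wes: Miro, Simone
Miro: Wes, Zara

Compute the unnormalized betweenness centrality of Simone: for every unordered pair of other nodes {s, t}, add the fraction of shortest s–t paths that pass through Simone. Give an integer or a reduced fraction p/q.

2

Pairs whose geodesics pass through Simone — Miro–Eli: 1/2; Wes–Eli: 1; Wes–Vikram: 1/2.
All other pairs contribute 0.
Summing the contributions gives betweenness(Simone) = 2.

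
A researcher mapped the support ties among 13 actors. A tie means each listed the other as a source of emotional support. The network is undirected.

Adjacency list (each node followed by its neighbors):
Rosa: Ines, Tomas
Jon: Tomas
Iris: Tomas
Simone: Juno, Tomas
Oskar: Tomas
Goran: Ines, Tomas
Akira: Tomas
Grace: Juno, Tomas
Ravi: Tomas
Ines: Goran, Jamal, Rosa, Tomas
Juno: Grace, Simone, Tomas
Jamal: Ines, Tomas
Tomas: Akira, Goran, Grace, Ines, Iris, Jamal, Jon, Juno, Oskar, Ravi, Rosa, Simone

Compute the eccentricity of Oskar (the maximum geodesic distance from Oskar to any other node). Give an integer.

2

Distances from Oskar: Akira:2, Goran:2, Grace:2, Ines:2, Iris:2, Jamal:2, Jon:2, Juno:2, Ravi:2, Rosa:2, Simone:2, Tomas:1.
The largest is 2 (to Ines, Jamal, Iris, Jon, Akira, Goran, Ravi, Juno, Grace, Rosa, and Simone), so the eccentricity of Oskar is 2.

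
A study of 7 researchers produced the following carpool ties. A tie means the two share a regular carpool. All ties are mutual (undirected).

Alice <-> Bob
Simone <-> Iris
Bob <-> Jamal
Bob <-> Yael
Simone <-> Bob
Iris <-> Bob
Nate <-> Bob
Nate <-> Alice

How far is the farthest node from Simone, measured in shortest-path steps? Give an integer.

Distances from Simone: Alice:2, Bob:1, Iris:1, Jamal:2, Nate:2, Yael:2.
The largest is 2 (to Alice, Jamal, Nate, and Yael), so the eccentricity of Simone is 2.

2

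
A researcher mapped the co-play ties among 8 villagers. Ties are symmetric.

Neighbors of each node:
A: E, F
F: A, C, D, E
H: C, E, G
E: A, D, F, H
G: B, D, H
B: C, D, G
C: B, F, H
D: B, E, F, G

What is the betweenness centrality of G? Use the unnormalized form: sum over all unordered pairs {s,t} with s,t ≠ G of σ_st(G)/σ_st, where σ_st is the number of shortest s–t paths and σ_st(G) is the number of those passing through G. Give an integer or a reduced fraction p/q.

1

Pairs whose geodesics pass through G — D–H: 1/2; B–H: 1/2.
All other pairs contribute 0.
Summing the contributions gives betweenness(G) = 1.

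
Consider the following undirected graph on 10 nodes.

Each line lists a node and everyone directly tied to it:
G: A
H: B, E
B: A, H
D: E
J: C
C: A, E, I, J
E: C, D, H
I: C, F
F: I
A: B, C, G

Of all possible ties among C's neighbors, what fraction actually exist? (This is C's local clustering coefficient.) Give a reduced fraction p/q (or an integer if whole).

0

C's neighbors: A, E, I, and J (k = 4).
Possible neighbor pairs: C(4,2) = 6. Edges among them: none → e = 0.
Clustering(C) = 0/6 = 0.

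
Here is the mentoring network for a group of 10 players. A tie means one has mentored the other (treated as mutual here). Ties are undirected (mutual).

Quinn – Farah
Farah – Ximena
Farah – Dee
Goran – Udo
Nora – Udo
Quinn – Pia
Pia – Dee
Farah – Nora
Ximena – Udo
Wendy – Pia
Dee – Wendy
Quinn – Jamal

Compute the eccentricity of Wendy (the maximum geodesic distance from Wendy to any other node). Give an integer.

5

Distances from Wendy: Dee:1, Farah:2, Goran:5, Jamal:3, Nora:3, Pia:1, Quinn:2, Udo:4, Ximena:3.
The largest is 5 (to Goran), so the eccentricity of Wendy is 5.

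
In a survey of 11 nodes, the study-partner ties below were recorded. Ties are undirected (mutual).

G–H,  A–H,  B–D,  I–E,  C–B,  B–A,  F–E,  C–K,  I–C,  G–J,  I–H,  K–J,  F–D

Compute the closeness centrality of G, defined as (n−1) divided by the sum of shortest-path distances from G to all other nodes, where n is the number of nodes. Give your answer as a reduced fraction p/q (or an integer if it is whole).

Distances from G: A:2, B:3, C:3, D:4, E:3, F:4, H:1, I:2, J:1, K:2. Sum = 25.
n = 11, so closeness = 10/25 = 2/5.

2/5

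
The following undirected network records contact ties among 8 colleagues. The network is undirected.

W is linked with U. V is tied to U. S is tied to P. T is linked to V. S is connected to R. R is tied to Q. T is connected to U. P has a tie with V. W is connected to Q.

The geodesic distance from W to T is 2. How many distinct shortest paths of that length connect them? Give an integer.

The shortest distance is 2, and the only length-2 path is W–U–T. So there is exactly 1 shortest path.

1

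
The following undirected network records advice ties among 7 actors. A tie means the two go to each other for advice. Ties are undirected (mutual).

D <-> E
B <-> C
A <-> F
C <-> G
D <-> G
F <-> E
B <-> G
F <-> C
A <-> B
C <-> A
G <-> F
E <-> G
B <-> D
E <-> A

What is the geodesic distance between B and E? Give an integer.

2

One shortest route is B – D – E, which uses 2 edges, and B and E are not directly tied, so nothing shorter exists. So d(B,E) = 2.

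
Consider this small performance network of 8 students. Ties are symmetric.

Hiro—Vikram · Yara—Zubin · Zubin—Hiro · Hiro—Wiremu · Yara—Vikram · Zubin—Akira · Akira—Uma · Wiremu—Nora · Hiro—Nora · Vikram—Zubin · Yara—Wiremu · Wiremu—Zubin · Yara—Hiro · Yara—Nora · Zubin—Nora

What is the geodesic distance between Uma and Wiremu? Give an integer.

3

One shortest route is Uma – Akira – Zubin – Wiremu, which uses 3 edges, and at distance 2 from Uma we only reach {Zubin}, which does not include Wiremu. So d(Uma,Wiremu) = 3.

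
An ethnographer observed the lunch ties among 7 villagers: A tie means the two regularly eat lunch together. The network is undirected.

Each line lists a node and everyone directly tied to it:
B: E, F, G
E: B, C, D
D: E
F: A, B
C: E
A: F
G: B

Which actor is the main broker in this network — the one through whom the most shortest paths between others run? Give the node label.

Unnormalized betweenness of each node: A:0, B:11, C:0, D:0, E:9, F:5, G:0.
B has the largest value, 11, making it the main broker — the node through which the most shortest paths run.

B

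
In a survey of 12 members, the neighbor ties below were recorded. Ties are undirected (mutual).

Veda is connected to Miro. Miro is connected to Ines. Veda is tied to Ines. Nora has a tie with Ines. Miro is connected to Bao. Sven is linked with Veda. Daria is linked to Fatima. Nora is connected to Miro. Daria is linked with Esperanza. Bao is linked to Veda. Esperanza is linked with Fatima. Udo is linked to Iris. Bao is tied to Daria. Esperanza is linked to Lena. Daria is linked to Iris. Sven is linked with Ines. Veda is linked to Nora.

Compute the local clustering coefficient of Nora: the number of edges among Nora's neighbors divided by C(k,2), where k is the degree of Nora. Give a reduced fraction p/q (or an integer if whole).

Nora's neighbors: Ines, Miro, and Veda (k = 3).
Possible neighbor pairs: C(3,2) = 3. Edges among them: Ines–Miro, Ines–Veda, Miro–Veda → e = 3.
Clustering(Nora) = 3/3 = 1.

1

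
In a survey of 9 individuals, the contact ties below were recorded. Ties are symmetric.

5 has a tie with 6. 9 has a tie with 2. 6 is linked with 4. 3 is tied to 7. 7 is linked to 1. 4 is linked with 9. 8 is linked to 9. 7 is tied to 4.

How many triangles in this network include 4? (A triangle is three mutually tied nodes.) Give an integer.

4's neighbors are 6, 7, and 9, but none of them are tied to each other, so no triangle contains 4.

0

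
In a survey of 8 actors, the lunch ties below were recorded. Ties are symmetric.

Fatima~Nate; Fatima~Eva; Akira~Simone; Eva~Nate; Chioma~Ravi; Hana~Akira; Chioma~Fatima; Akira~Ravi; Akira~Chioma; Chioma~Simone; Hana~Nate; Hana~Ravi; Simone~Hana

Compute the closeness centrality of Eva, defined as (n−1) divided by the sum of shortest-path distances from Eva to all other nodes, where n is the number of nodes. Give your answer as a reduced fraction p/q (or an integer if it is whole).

7/15

Distances from Eva: Akira:3, Chioma:2, Fatima:1, Hana:2, Nate:1, Ravi:3, Simone:3. Sum = 15.
n = 8, so closeness = 7/15.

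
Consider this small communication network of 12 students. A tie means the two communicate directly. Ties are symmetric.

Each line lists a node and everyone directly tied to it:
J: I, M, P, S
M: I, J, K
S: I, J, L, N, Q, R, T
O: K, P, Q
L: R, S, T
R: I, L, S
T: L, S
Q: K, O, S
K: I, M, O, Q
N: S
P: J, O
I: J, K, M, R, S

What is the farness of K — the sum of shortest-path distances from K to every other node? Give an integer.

21

Distances from K: I:1, J:2, L:3, M:1, N:3, O:1, P:2, Q:1, R:2, S:2, T:3.
Sum = 1 + 2 + 3 + 1 + 3 + 1 + 2 + 1 + 2 + 2 + 3 = 21.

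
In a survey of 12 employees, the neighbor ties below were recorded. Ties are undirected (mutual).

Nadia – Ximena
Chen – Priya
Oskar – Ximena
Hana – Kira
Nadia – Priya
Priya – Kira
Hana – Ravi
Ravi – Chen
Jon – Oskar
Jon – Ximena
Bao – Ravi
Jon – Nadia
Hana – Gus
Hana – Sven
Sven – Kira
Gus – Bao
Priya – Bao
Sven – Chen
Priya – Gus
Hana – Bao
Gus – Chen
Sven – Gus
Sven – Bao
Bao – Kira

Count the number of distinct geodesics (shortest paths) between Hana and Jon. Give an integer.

The shortest distance is 4. The length-4 paths are: Hana–Gus–Priya–Nadia–Jon; Hana–Kira–Priya–Nadia–Jon; Hana–Bao–Priya–Nadia–Jon.
That gives 3 distinct shortest paths.

3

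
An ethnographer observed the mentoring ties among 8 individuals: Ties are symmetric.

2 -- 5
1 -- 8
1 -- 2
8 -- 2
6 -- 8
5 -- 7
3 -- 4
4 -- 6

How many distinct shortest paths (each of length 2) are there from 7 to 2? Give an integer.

The shortest distance is 2, and the only length-2 path is 7–5–2. So there is exactly 1 shortest path.

1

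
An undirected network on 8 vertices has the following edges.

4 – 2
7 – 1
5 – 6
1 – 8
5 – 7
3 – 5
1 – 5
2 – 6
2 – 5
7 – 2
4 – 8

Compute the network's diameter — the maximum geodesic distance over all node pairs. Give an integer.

3

Eccentricity of each node (its greatest distance to any other): 1:2, 2:2, 3:3, 4:3, 5:2, 6:3, 7:2, 8:3.
The maximum eccentricity is 3, realized for instance by the pair 3–8 via 3 – 5 – 1 – 8. So the diameter is 3.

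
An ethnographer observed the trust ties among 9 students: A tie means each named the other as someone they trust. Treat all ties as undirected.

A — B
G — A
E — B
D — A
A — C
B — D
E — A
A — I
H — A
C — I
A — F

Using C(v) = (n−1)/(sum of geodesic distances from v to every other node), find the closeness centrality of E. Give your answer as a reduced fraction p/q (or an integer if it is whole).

Distances from E: A:1, B:1, C:2, D:2, F:2, G:2, H:2, I:2. Sum = 14.
n = 9, so closeness = 8/14 = 4/7.

4/7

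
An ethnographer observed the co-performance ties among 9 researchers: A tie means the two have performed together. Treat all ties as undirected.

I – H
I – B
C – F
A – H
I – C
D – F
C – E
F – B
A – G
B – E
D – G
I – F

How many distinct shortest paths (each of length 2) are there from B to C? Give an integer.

3

The shortest distance is 2. The length-2 paths are: B–E–C; B–F–C; B–I–C.
That gives 3 distinct shortest paths.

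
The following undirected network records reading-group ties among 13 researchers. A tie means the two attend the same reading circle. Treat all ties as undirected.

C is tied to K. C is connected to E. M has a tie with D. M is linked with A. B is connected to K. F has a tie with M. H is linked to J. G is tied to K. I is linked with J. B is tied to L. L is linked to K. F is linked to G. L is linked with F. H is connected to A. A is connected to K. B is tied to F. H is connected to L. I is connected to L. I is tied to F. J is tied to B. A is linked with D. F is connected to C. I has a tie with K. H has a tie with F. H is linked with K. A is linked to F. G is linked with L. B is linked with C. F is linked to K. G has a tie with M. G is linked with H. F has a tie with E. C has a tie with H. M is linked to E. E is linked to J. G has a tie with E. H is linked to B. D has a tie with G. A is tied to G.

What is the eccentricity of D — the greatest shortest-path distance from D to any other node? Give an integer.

Distances from D: A:1, B:3, C:3, E:2, F:2, G:1, H:2, I:3, J:3, K:2, L:2, M:1.
The largest is 3 (to B, I, C, and J), so the eccentricity of D is 3.

3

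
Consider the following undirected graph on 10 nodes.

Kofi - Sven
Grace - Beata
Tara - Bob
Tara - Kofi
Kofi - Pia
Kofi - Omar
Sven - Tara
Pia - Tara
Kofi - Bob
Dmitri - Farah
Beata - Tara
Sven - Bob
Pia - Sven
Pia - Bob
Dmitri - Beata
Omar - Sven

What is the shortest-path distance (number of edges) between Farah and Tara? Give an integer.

3

One shortest route is Farah – Dmitri – Beata – Tara, which uses 3 edges, and at distance 2 from Farah we only reach {Beata}, which does not include Tara. So d(Farah,Tara) = 3.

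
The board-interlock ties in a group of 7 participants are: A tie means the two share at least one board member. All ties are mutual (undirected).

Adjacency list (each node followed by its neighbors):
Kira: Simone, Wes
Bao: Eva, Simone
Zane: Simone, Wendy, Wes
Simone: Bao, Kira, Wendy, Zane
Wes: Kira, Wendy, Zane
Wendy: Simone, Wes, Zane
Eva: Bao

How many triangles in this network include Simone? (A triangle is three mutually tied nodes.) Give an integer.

Simone's neighbors: Bao, Kira, Wendy, and Zane.
Neighbor pairs that are themselves tied: Simone–Wendy–Zane. Each forms one triangle with Simone, for 1 in total.

1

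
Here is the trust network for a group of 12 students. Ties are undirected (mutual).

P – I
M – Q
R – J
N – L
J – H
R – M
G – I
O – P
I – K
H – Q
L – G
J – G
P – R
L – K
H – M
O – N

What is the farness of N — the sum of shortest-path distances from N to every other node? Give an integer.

Distances from N: G:2, H:4, I:3, J:3, K:2, L:1, M:4, O:1, P:2, Q:5, R:3.
Sum = 2 + 4 + 3 + 3 + 2 + 1 + 4 + 1 + 2 + 5 + 3 = 30.

30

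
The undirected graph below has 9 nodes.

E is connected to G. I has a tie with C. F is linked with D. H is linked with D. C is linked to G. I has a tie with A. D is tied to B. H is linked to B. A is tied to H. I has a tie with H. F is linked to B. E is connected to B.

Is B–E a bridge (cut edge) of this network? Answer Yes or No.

No

Even without that edge, B still reaches E via B – H – I – C – G – E, so the network stays connected. Not a bridge.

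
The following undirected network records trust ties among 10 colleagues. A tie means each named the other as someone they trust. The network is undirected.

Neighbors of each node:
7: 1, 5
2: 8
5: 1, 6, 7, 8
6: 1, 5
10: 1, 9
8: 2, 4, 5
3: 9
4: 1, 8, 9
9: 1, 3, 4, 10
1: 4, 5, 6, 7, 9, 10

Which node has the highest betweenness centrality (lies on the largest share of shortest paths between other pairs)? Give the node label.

Unnormalized betweenness of each node: 1:83/6, 2:0, 3:0, 4:19/3, 5:37/6, 6:0, 7:0, 8:17/2, 9:55/6, 10:0.
1 has the largest value, 83/6, making it the main broker — the node through which the most shortest paths run.

1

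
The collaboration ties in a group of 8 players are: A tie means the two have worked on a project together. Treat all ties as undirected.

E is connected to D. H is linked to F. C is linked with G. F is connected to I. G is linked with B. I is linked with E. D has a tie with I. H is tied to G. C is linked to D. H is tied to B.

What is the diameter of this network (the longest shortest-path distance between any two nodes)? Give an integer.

Eccentricity of each node (its greatest distance to any other): B:4, C:3, D:3, E:4, F:3, G:3, H:3, I:3.
The maximum eccentricity is 4, realized for instance by the pair E–B via E – D – C – G – B. So the diameter is 4.

4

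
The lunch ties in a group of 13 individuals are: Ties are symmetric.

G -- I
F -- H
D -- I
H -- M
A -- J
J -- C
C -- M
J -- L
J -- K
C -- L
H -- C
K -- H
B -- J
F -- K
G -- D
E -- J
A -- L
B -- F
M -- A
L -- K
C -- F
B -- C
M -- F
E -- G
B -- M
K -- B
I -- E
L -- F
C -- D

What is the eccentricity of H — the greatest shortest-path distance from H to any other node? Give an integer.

3

Distances from H: A:2, B:2, C:1, D:2, E:3, F:1, G:3, I:3, J:2, K:1, L:2, M:1.
The largest is 3 (to I, G, and E), so the eccentricity of H is 3.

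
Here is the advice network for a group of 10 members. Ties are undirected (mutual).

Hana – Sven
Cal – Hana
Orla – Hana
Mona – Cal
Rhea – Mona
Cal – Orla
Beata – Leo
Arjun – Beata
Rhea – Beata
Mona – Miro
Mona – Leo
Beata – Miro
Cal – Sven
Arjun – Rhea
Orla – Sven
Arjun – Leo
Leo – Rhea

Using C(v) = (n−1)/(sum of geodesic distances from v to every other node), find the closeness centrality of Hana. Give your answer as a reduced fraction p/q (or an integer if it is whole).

9/22

Distances from Hana: Arjun:4, Beata:4, Cal:1, Leo:3, Miro:3, Mona:2, Orla:1, Rhea:3, Sven:1. Sum = 22.
n = 10, so closeness = 9/22.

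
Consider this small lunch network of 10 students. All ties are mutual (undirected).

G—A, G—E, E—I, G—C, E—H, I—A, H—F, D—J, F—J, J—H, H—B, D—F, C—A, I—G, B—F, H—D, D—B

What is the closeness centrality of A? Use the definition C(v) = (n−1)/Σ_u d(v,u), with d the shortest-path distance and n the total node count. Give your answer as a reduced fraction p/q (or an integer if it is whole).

3/8

Distances from A: B:4, C:1, D:4, E:2, F:4, G:1, H:3, I:1, J:4. Sum = 24.
n = 10, so closeness = 9/24 = 3/8.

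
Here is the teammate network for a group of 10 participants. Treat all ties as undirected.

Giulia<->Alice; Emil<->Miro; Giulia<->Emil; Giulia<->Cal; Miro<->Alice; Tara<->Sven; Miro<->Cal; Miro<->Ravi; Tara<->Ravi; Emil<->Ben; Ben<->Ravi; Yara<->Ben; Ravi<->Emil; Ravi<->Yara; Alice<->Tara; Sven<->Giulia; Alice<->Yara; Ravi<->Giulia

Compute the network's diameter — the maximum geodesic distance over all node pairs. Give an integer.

Eccentricity of each node (its greatest distance to any other): Alice:2, Ben:3, Cal:3, Emil:2, Giulia:2, Miro:3, Ravi:2, Sven:3, Tara:3, Yara:3.
The maximum eccentricity is 3, realized for instance by the pair Sven–Ben via Sven – Giulia – Emil – Ben. So the diameter is 3.

3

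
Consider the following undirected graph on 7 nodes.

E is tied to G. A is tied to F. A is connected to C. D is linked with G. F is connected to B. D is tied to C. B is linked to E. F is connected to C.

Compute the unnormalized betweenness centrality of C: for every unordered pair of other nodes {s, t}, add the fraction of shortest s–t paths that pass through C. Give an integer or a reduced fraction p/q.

4

Pairs whose geodesics pass through C — F–G: 1/2; F–D: 1; B–D: 1/2; G–A: 1; D–A: 1.
All other pairs contribute 0.
Summing the contributions gives betweenness(C) = 4.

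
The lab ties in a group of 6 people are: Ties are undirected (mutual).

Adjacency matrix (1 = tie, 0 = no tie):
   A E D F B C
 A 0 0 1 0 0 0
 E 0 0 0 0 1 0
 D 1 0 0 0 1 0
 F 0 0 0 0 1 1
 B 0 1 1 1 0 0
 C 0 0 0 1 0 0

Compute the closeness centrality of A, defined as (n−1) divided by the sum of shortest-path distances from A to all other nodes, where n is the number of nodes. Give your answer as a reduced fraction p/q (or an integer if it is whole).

Distances from A: B:2, C:4, D:1, E:3, F:3. Sum = 13.
n = 6, so closeness = 5/13.

5/13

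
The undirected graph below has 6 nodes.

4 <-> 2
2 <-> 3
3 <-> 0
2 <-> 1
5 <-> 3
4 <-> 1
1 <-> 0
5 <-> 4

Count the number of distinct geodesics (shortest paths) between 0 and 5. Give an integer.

1

The shortest distance is 2, and the only length-2 path is 0–3–5. So there is exactly 1 shortest path.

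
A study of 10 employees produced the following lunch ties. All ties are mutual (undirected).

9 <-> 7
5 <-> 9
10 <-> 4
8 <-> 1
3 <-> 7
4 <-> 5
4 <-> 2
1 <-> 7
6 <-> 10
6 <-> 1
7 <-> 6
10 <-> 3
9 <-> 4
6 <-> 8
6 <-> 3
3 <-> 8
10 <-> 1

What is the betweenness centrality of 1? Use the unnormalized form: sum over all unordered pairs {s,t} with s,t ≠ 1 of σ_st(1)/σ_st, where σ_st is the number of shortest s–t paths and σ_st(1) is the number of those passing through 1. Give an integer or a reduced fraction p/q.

Pairs whose geodesics pass through 1 — 10–7: 1/3; 10–8: 1/3; 7–8: 1/3; 8–5: 2/6; 8–2: 1/3; 8–9: 1/3; 8–4: 1/3.
All other pairs contribute 0.
Summing the contributions gives betweenness(1) = 7/3.

7/3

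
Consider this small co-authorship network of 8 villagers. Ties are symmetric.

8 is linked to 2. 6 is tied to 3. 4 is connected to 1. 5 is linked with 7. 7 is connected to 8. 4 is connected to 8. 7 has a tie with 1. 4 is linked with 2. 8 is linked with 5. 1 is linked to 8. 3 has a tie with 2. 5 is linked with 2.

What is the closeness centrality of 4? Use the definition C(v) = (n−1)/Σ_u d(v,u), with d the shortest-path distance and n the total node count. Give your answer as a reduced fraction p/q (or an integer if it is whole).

Distances from 4: 1:1, 2:1, 3:2, 5:2, 6:3, 7:2, 8:1. Sum = 12.
n = 8, so closeness = 7/12.

7/12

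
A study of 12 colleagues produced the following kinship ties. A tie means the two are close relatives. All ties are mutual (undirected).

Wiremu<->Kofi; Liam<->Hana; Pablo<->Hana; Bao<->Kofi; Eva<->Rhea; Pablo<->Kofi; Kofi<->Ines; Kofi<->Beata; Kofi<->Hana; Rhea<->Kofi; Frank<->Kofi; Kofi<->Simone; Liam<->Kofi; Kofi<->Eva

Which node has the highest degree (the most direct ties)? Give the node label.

Kofi

Degrees — Bao:1, Beata:1, Eva:2, Frank:1, Hana:3, Ines:1, Kofi:11, Liam:2, Pablo:2, Rhea:2, Simone:1, Wiremu:1.
The maximum is 11, attained only by Kofi.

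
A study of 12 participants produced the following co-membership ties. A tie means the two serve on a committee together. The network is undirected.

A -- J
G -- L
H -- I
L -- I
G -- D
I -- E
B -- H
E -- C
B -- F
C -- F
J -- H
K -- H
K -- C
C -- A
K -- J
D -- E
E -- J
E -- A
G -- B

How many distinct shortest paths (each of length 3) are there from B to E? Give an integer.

4

The shortest distance is 3. The length-3 paths are: B–H–I–E; B–F–C–E; B–H–J–E; B–G–D–E.
That gives 4 distinct shortest paths.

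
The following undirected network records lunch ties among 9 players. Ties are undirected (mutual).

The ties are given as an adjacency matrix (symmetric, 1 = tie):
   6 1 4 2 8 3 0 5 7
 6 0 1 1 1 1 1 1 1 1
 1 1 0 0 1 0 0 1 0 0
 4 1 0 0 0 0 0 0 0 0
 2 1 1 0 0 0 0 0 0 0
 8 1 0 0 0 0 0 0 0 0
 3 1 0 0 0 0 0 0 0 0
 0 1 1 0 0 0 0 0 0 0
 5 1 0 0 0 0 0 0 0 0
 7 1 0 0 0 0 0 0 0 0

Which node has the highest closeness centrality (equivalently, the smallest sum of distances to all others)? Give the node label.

6

Farness (sum of distances to all others) for each node — 0:14, 1:13, 2:14, 3:15, 4:15, 5:15, 6:8, 7:15, 8:15.
The smallest farness is 8, for 6, so 6 has the highest closeness.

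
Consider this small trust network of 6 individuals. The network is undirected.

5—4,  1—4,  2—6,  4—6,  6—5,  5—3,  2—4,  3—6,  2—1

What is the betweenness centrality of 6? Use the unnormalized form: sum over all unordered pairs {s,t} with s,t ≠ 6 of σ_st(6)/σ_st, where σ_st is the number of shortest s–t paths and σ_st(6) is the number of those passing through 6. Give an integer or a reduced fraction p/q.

8/3

Pairs whose geodesics pass through 6 — 5–2: 1/2; 4–3: 1/2; 2–3: 1; 3–1: 2/3.
All other pairs contribute 0.
Summing the contributions gives betweenness(6) = 8/3.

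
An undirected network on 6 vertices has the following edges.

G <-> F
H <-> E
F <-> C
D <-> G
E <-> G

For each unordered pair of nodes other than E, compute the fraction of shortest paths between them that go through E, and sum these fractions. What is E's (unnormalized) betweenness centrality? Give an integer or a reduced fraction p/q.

4

Pairs whose geodesics pass through E — C–H: 1; F–H: 1; D–H: 1; H–G: 1.
All other pairs contribute 0.
Summing the contributions gives betweenness(E) = 4.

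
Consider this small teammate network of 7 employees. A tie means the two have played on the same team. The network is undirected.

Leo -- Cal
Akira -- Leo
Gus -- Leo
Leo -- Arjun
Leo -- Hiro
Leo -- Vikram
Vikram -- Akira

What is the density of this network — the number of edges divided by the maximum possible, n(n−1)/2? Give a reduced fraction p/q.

There are 7 edges and 7 nodes, so the maximum possible is C(7,2) = 21.
Density = 7/21 = 1/3.

1/3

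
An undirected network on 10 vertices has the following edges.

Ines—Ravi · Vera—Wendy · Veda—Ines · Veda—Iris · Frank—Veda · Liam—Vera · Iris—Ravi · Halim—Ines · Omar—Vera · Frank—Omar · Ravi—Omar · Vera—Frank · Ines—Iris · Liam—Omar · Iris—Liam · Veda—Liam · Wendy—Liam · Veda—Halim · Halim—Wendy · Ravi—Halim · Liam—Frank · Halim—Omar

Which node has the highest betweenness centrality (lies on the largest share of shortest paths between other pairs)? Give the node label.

Unnormalized betweenness of each node: Frank:1, Halim:13/3, Ines:2/3, Iris:3/2, Liam:11/2, Omar:25/6, Ravi:3/2, Veda:7/2, Vera:5/6, Wendy:1.
Liam has the largest value, 11/2, making it the main broker — the node through which the most shortest paths run.

Liam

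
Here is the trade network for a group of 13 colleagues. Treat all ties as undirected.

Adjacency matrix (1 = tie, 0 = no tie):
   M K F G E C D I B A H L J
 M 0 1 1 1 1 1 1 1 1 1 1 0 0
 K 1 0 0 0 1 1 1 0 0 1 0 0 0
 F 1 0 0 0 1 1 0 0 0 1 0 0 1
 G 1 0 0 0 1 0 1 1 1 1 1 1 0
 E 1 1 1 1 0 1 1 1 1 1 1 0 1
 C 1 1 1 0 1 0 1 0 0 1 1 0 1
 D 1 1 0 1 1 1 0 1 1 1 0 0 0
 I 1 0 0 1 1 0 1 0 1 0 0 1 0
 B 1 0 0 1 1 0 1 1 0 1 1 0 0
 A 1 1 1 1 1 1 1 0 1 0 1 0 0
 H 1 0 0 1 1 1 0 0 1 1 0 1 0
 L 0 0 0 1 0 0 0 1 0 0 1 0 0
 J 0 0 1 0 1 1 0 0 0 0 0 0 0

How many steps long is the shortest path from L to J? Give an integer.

One shortest route is L – G – E – J, which uses 3 edges, and at distance 2 from L we only reach {A, B, C, D, E, M}, which does not include J. So d(L,J) = 3.

3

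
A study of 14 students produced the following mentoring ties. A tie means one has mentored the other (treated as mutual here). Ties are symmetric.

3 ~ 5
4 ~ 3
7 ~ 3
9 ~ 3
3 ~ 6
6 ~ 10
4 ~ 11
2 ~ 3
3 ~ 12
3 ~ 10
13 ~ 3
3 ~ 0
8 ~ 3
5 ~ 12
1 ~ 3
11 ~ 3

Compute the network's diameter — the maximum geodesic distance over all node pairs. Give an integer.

Eccentricity of each node (its greatest distance to any other): 0:2, 1:2, 2:2, 3:1, 4:2, 5:2, 6:2, 7:2, 8:2, 9:2, 10:2, 11:2, 12:2, 13:2.
The maximum eccentricity is 2, realized for instance by the pair 11–5 via 11 – 3 – 5. So the diameter is 2.

2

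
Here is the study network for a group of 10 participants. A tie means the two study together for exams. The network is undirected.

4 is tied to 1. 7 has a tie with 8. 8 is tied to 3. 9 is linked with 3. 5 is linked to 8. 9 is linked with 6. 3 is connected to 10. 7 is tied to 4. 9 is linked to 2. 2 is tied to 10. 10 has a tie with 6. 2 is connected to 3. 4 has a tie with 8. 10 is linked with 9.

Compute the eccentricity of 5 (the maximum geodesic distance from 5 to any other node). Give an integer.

Distances from 5: 1:3, 2:3, 3:2, 4:2, 6:4, 7:2, 8:1, 9:3, 10:3.
The largest is 4 (to 6), so the eccentricity of 5 is 4.

4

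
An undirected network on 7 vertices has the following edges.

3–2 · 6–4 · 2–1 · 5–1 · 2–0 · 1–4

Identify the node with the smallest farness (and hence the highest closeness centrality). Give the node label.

1

Farness (sum of distances to all others) for each node — 0:15, 1:9, 2:10, 3:15, 4:12, 5:14, 6:17.
The smallest farness is 9, for 1, so 1 has the highest closeness.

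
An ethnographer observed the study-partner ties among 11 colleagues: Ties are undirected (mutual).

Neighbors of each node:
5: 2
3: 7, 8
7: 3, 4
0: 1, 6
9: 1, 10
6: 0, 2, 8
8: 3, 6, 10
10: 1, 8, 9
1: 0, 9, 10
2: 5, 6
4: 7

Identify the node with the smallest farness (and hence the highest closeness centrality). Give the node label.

Farness (sum of distances to all others) for each node — 0:25, 1:26, 2:28, 3:24, 4:40, 5:37, 6:21, 7:31, 8:19, 9:30, 10:23.
The smallest farness is 19, for 8, so 8 has the highest closeness.

8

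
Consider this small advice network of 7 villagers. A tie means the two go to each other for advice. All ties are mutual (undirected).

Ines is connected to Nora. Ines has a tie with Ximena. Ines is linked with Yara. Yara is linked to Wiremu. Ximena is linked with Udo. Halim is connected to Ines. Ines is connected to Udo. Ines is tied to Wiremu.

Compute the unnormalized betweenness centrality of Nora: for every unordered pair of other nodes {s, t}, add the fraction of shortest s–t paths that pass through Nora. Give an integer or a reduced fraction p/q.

No shortest path between any pair of other nodes passes through Nora.
Summing the contributions gives betweenness(Nora) = 0.

0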